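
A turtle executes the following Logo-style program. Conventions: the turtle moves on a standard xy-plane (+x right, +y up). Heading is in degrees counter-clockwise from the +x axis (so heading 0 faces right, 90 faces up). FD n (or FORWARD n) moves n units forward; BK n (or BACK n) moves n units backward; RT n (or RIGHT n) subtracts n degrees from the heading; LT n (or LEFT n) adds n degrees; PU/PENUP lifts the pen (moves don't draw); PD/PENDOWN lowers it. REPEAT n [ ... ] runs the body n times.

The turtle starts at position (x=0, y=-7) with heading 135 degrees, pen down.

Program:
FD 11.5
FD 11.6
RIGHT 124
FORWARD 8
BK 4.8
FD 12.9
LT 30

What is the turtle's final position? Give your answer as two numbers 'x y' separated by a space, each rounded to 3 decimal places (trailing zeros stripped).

Answer: -0.53 12.406

Derivation:
Executing turtle program step by step:
Start: pos=(0,-7), heading=135, pen down
FD 11.5: (0,-7) -> (-8.132,1.132) [heading=135, draw]
FD 11.6: (-8.132,1.132) -> (-16.334,9.334) [heading=135, draw]
RT 124: heading 135 -> 11
FD 8: (-16.334,9.334) -> (-8.481,10.861) [heading=11, draw]
BK 4.8: (-8.481,10.861) -> (-13.193,9.945) [heading=11, draw]
FD 12.9: (-13.193,9.945) -> (-0.53,12.406) [heading=11, draw]
LT 30: heading 11 -> 41
Final: pos=(-0.53,12.406), heading=41, 5 segment(s) drawn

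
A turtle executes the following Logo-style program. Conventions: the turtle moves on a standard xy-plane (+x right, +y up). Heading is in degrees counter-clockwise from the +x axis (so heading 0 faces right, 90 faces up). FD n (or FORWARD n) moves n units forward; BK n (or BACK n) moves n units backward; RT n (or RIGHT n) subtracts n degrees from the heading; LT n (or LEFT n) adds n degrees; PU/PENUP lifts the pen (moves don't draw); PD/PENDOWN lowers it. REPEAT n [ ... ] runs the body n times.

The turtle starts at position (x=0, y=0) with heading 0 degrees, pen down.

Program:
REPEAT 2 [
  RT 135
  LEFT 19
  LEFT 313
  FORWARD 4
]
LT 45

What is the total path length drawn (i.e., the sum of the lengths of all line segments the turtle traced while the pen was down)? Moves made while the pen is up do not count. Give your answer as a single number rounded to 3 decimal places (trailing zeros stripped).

Answer: 8

Derivation:
Executing turtle program step by step:
Start: pos=(0,0), heading=0, pen down
REPEAT 2 [
  -- iteration 1/2 --
  RT 135: heading 0 -> 225
  LT 19: heading 225 -> 244
  LT 313: heading 244 -> 197
  FD 4: (0,0) -> (-3.825,-1.169) [heading=197, draw]
  -- iteration 2/2 --
  RT 135: heading 197 -> 62
  LT 19: heading 62 -> 81
  LT 313: heading 81 -> 34
  FD 4: (-3.825,-1.169) -> (-0.509,1.067) [heading=34, draw]
]
LT 45: heading 34 -> 79
Final: pos=(-0.509,1.067), heading=79, 2 segment(s) drawn

Segment lengths:
  seg 1: (0,0) -> (-3.825,-1.169), length = 4
  seg 2: (-3.825,-1.169) -> (-0.509,1.067), length = 4
Total = 8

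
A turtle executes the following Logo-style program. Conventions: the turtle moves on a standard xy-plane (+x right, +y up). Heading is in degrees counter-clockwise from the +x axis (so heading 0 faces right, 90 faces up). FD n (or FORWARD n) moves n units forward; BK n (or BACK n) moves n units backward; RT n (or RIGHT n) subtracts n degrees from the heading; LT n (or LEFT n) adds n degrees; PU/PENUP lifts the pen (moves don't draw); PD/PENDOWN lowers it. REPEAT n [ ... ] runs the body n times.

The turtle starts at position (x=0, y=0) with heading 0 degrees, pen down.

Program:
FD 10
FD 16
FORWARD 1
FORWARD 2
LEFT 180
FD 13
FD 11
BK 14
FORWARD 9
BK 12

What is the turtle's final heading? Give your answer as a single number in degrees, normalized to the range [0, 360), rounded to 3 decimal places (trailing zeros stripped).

Executing turtle program step by step:
Start: pos=(0,0), heading=0, pen down
FD 10: (0,0) -> (10,0) [heading=0, draw]
FD 16: (10,0) -> (26,0) [heading=0, draw]
FD 1: (26,0) -> (27,0) [heading=0, draw]
FD 2: (27,0) -> (29,0) [heading=0, draw]
LT 180: heading 0 -> 180
FD 13: (29,0) -> (16,0) [heading=180, draw]
FD 11: (16,0) -> (5,0) [heading=180, draw]
BK 14: (5,0) -> (19,0) [heading=180, draw]
FD 9: (19,0) -> (10,0) [heading=180, draw]
BK 12: (10,0) -> (22,0) [heading=180, draw]
Final: pos=(22,0), heading=180, 9 segment(s) drawn

Answer: 180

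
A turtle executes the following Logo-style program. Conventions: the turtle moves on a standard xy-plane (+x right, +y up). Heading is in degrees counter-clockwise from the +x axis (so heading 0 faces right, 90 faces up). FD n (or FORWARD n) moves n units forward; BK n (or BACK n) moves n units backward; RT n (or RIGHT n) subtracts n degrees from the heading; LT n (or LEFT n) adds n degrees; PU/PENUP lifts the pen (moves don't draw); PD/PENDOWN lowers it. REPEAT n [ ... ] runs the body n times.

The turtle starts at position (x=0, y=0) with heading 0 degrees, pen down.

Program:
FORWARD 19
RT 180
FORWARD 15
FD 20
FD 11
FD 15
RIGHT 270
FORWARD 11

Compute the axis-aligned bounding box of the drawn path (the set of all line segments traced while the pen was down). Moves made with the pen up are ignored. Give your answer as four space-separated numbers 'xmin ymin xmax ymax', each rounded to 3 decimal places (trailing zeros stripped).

Answer: -42 -11 19 0

Derivation:
Executing turtle program step by step:
Start: pos=(0,0), heading=0, pen down
FD 19: (0,0) -> (19,0) [heading=0, draw]
RT 180: heading 0 -> 180
FD 15: (19,0) -> (4,0) [heading=180, draw]
FD 20: (4,0) -> (-16,0) [heading=180, draw]
FD 11: (-16,0) -> (-27,0) [heading=180, draw]
FD 15: (-27,0) -> (-42,0) [heading=180, draw]
RT 270: heading 180 -> 270
FD 11: (-42,0) -> (-42,-11) [heading=270, draw]
Final: pos=(-42,-11), heading=270, 6 segment(s) drawn

Segment endpoints: x in {-42, -27, -16, 0, 4, 19}, y in {-11, 0, 0, 0, 0, 0}
xmin=-42, ymin=-11, xmax=19, ymax=0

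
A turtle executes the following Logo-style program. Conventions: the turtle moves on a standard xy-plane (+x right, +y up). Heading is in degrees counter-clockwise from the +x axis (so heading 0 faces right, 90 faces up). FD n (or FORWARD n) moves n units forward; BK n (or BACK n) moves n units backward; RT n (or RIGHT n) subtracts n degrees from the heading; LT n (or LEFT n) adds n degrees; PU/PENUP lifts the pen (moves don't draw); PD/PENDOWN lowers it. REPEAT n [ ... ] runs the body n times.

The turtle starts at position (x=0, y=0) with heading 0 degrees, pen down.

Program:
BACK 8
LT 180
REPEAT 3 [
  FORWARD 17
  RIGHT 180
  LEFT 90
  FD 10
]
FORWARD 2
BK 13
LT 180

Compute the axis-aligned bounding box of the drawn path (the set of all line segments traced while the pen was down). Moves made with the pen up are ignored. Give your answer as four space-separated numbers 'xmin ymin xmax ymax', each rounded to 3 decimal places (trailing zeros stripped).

Answer: -25 0 2 28

Derivation:
Executing turtle program step by step:
Start: pos=(0,0), heading=0, pen down
BK 8: (0,0) -> (-8,0) [heading=0, draw]
LT 180: heading 0 -> 180
REPEAT 3 [
  -- iteration 1/3 --
  FD 17: (-8,0) -> (-25,0) [heading=180, draw]
  RT 180: heading 180 -> 0
  LT 90: heading 0 -> 90
  FD 10: (-25,0) -> (-25,10) [heading=90, draw]
  -- iteration 2/3 --
  FD 17: (-25,10) -> (-25,27) [heading=90, draw]
  RT 180: heading 90 -> 270
  LT 90: heading 270 -> 0
  FD 10: (-25,27) -> (-15,27) [heading=0, draw]
  -- iteration 3/3 --
  FD 17: (-15,27) -> (2,27) [heading=0, draw]
  RT 180: heading 0 -> 180
  LT 90: heading 180 -> 270
  FD 10: (2,27) -> (2,17) [heading=270, draw]
]
FD 2: (2,17) -> (2,15) [heading=270, draw]
BK 13: (2,15) -> (2,28) [heading=270, draw]
LT 180: heading 270 -> 90
Final: pos=(2,28), heading=90, 9 segment(s) drawn

Segment endpoints: x in {-25, -15, -8, 0, 2, 2, 2}, y in {0, 0, 10, 15, 17, 27, 28}
xmin=-25, ymin=0, xmax=2, ymax=28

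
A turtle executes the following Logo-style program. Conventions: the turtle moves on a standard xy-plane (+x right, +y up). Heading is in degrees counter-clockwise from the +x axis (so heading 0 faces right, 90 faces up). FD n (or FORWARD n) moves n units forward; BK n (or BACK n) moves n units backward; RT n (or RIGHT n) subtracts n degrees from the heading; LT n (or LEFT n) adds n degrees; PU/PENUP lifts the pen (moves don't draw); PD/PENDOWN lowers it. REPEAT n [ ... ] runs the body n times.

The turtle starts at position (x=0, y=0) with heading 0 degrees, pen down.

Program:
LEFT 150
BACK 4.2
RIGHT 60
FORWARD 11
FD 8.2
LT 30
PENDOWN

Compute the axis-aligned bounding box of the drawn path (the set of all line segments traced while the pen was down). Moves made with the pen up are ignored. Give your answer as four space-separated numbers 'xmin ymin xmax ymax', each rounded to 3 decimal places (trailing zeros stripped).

Answer: 0 -2.1 3.637 17.1

Derivation:
Executing turtle program step by step:
Start: pos=(0,0), heading=0, pen down
LT 150: heading 0 -> 150
BK 4.2: (0,0) -> (3.637,-2.1) [heading=150, draw]
RT 60: heading 150 -> 90
FD 11: (3.637,-2.1) -> (3.637,8.9) [heading=90, draw]
FD 8.2: (3.637,8.9) -> (3.637,17.1) [heading=90, draw]
LT 30: heading 90 -> 120
PD: pen down
Final: pos=(3.637,17.1), heading=120, 3 segment(s) drawn

Segment endpoints: x in {0, 3.637, 3.637, 3.637}, y in {-2.1, 0, 8.9, 17.1}
xmin=0, ymin=-2.1, xmax=3.637, ymax=17.1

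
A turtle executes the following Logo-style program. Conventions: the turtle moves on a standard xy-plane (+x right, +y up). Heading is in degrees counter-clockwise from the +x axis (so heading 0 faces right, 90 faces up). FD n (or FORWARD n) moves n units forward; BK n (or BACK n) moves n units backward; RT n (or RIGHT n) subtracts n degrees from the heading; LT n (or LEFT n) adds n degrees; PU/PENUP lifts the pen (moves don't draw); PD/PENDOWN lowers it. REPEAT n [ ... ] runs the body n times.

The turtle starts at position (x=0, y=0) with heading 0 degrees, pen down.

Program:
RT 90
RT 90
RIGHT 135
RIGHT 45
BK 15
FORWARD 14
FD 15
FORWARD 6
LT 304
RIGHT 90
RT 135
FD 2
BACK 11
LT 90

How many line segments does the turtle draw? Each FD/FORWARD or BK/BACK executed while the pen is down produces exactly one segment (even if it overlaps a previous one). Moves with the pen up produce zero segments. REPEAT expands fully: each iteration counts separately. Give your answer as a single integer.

Executing turtle program step by step:
Start: pos=(0,0), heading=0, pen down
RT 90: heading 0 -> 270
RT 90: heading 270 -> 180
RT 135: heading 180 -> 45
RT 45: heading 45 -> 0
BK 15: (0,0) -> (-15,0) [heading=0, draw]
FD 14: (-15,0) -> (-1,0) [heading=0, draw]
FD 15: (-1,0) -> (14,0) [heading=0, draw]
FD 6: (14,0) -> (20,0) [heading=0, draw]
LT 304: heading 0 -> 304
RT 90: heading 304 -> 214
RT 135: heading 214 -> 79
FD 2: (20,0) -> (20.382,1.963) [heading=79, draw]
BK 11: (20.382,1.963) -> (18.283,-8.835) [heading=79, draw]
LT 90: heading 79 -> 169
Final: pos=(18.283,-8.835), heading=169, 6 segment(s) drawn
Segments drawn: 6

Answer: 6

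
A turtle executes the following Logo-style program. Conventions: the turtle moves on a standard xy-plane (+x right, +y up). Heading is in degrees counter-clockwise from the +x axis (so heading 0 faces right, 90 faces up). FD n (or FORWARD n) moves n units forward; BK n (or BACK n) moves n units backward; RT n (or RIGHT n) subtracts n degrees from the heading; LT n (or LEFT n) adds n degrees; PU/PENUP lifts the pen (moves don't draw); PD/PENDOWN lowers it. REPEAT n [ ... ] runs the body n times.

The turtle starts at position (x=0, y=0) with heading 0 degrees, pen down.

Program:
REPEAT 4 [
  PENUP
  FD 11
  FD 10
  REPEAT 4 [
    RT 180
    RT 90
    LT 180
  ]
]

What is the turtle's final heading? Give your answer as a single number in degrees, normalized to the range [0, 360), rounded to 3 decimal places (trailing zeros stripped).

Executing turtle program step by step:
Start: pos=(0,0), heading=0, pen down
REPEAT 4 [
  -- iteration 1/4 --
  PU: pen up
  FD 11: (0,0) -> (11,0) [heading=0, move]
  FD 10: (11,0) -> (21,0) [heading=0, move]
  REPEAT 4 [
    -- iteration 1/4 --
    RT 180: heading 0 -> 180
    RT 90: heading 180 -> 90
    LT 180: heading 90 -> 270
    -- iteration 2/4 --
    RT 180: heading 270 -> 90
    RT 90: heading 90 -> 0
    LT 180: heading 0 -> 180
    -- iteration 3/4 --
    RT 180: heading 180 -> 0
    RT 90: heading 0 -> 270
    LT 180: heading 270 -> 90
    -- iteration 4/4 --
    RT 180: heading 90 -> 270
    RT 90: heading 270 -> 180
    LT 180: heading 180 -> 0
  ]
  -- iteration 2/4 --
  PU: pen up
  FD 11: (21,0) -> (32,0) [heading=0, move]
  FD 10: (32,0) -> (42,0) [heading=0, move]
  REPEAT 4 [
    -- iteration 1/4 --
    RT 180: heading 0 -> 180
    RT 90: heading 180 -> 90
    LT 180: heading 90 -> 270
    -- iteration 2/4 --
    RT 180: heading 270 -> 90
    RT 90: heading 90 -> 0
    LT 180: heading 0 -> 180
    -- iteration 3/4 --
    RT 180: heading 180 -> 0
    RT 90: heading 0 -> 270
    LT 180: heading 270 -> 90
    -- iteration 4/4 --
    RT 180: heading 90 -> 270
    RT 90: heading 270 -> 180
    LT 180: heading 180 -> 0
  ]
  -- iteration 3/4 --
  PU: pen up
  FD 11: (42,0) -> (53,0) [heading=0, move]
  FD 10: (53,0) -> (63,0) [heading=0, move]
  REPEAT 4 [
    -- iteration 1/4 --
    RT 180: heading 0 -> 180
    RT 90: heading 180 -> 90
    LT 180: heading 90 -> 270
    -- iteration 2/4 --
    RT 180: heading 270 -> 90
    RT 90: heading 90 -> 0
    LT 180: heading 0 -> 180
    -- iteration 3/4 --
    RT 180: heading 180 -> 0
    RT 90: heading 0 -> 270
    LT 180: heading 270 -> 90
    -- iteration 4/4 --
    RT 180: heading 90 -> 270
    RT 90: heading 270 -> 180
    LT 180: heading 180 -> 0
  ]
  -- iteration 4/4 --
  PU: pen up
  FD 11: (63,0) -> (74,0) [heading=0, move]
  FD 10: (74,0) -> (84,0) [heading=0, move]
  REPEAT 4 [
    -- iteration 1/4 --
    RT 180: heading 0 -> 180
    RT 90: heading 180 -> 90
    LT 180: heading 90 -> 270
    -- iteration 2/4 --
    RT 180: heading 270 -> 90
    RT 90: heading 90 -> 0
    LT 180: heading 0 -> 180
    -- iteration 3/4 --
    RT 180: heading 180 -> 0
    RT 90: heading 0 -> 270
    LT 180: heading 270 -> 90
    -- iteration 4/4 --
    RT 180: heading 90 -> 270
    RT 90: heading 270 -> 180
    LT 180: heading 180 -> 0
  ]
]
Final: pos=(84,0), heading=0, 0 segment(s) drawn

Answer: 0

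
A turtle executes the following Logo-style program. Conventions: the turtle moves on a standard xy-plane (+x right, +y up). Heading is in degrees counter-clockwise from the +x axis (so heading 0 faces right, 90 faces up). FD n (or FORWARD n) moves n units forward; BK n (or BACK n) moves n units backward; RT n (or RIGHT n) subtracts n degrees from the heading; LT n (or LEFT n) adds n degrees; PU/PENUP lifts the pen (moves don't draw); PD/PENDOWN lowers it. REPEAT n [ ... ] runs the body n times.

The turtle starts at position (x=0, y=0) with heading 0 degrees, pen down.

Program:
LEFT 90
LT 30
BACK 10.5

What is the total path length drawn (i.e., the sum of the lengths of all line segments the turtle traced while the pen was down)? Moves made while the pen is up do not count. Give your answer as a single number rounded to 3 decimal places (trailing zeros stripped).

Answer: 10.5

Derivation:
Executing turtle program step by step:
Start: pos=(0,0), heading=0, pen down
LT 90: heading 0 -> 90
LT 30: heading 90 -> 120
BK 10.5: (0,0) -> (5.25,-9.093) [heading=120, draw]
Final: pos=(5.25,-9.093), heading=120, 1 segment(s) drawn

Segment lengths:
  seg 1: (0,0) -> (5.25,-9.093), length = 10.5
Total = 10.5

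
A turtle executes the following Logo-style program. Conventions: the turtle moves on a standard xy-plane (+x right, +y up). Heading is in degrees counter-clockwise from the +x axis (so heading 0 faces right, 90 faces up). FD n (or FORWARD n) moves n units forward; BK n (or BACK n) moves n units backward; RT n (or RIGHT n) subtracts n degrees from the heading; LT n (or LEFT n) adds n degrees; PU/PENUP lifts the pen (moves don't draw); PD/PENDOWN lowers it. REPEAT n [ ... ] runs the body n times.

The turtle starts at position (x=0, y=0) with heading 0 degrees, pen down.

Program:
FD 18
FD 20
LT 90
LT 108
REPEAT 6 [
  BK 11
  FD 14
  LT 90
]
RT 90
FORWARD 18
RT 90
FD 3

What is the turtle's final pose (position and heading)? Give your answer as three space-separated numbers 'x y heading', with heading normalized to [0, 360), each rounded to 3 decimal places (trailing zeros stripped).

Executing turtle program step by step:
Start: pos=(0,0), heading=0, pen down
FD 18: (0,0) -> (18,0) [heading=0, draw]
FD 20: (18,0) -> (38,0) [heading=0, draw]
LT 90: heading 0 -> 90
LT 108: heading 90 -> 198
REPEAT 6 [
  -- iteration 1/6 --
  BK 11: (38,0) -> (48.462,3.399) [heading=198, draw]
  FD 14: (48.462,3.399) -> (35.147,-0.927) [heading=198, draw]
  LT 90: heading 198 -> 288
  -- iteration 2/6 --
  BK 11: (35.147,-0.927) -> (31.748,9.535) [heading=288, draw]
  FD 14: (31.748,9.535) -> (36.074,-3.78) [heading=288, draw]
  LT 90: heading 288 -> 18
  -- iteration 3/6 --
  BK 11: (36.074,-3.78) -> (25.612,-7.179) [heading=18, draw]
  FD 14: (25.612,-7.179) -> (38.927,-2.853) [heading=18, draw]
  LT 90: heading 18 -> 108
  -- iteration 4/6 --
  BK 11: (38.927,-2.853) -> (42.326,-13.315) [heading=108, draw]
  FD 14: (42.326,-13.315) -> (38,0) [heading=108, draw]
  LT 90: heading 108 -> 198
  -- iteration 5/6 --
  BK 11: (38,0) -> (48.462,3.399) [heading=198, draw]
  FD 14: (48.462,3.399) -> (35.147,-0.927) [heading=198, draw]
  LT 90: heading 198 -> 288
  -- iteration 6/6 --
  BK 11: (35.147,-0.927) -> (31.748,9.535) [heading=288, draw]
  FD 14: (31.748,9.535) -> (36.074,-3.78) [heading=288, draw]
  LT 90: heading 288 -> 18
]
RT 90: heading 18 -> 288
FD 18: (36.074,-3.78) -> (41.636,-20.899) [heading=288, draw]
RT 90: heading 288 -> 198
FD 3: (41.636,-20.899) -> (38.783,-21.826) [heading=198, draw]
Final: pos=(38.783,-21.826), heading=198, 16 segment(s) drawn

Answer: 38.783 -21.826 198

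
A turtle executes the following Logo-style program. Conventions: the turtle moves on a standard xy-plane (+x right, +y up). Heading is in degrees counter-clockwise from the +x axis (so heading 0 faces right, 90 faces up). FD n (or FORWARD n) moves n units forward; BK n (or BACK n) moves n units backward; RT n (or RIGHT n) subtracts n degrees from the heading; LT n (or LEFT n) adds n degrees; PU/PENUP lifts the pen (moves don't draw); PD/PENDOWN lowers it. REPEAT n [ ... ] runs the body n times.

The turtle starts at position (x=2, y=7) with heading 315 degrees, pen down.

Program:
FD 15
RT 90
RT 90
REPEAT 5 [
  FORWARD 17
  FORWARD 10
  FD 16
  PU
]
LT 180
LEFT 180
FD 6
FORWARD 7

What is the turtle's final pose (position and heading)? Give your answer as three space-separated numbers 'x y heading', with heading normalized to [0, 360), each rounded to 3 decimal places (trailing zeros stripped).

Answer: -148.614 157.614 135

Derivation:
Executing turtle program step by step:
Start: pos=(2,7), heading=315, pen down
FD 15: (2,7) -> (12.607,-3.607) [heading=315, draw]
RT 90: heading 315 -> 225
RT 90: heading 225 -> 135
REPEAT 5 [
  -- iteration 1/5 --
  FD 17: (12.607,-3.607) -> (0.586,8.414) [heading=135, draw]
  FD 10: (0.586,8.414) -> (-6.485,15.485) [heading=135, draw]
  FD 16: (-6.485,15.485) -> (-17.799,26.799) [heading=135, draw]
  PU: pen up
  -- iteration 2/5 --
  FD 17: (-17.799,26.799) -> (-29.82,38.82) [heading=135, move]
  FD 10: (-29.82,38.82) -> (-36.891,45.891) [heading=135, move]
  FD 16: (-36.891,45.891) -> (-48.205,57.205) [heading=135, move]
  PU: pen up
  -- iteration 3/5 --
  FD 17: (-48.205,57.205) -> (-60.225,69.225) [heading=135, move]
  FD 10: (-60.225,69.225) -> (-67.296,76.296) [heading=135, move]
  FD 16: (-67.296,76.296) -> (-78.61,87.61) [heading=135, move]
  PU: pen up
  -- iteration 4/5 --
  FD 17: (-78.61,87.61) -> (-90.631,99.631) [heading=135, move]
  FD 10: (-90.631,99.631) -> (-97.702,106.702) [heading=135, move]
  FD 16: (-97.702,106.702) -> (-109.016,118.016) [heading=135, move]
  PU: pen up
  -- iteration 5/5 --
  FD 17: (-109.016,118.016) -> (-121.037,130.037) [heading=135, move]
  FD 10: (-121.037,130.037) -> (-128.108,137.108) [heading=135, move]
  FD 16: (-128.108,137.108) -> (-139.421,148.421) [heading=135, move]
  PU: pen up
]
LT 180: heading 135 -> 315
LT 180: heading 315 -> 135
FD 6: (-139.421,148.421) -> (-143.664,152.664) [heading=135, move]
FD 7: (-143.664,152.664) -> (-148.614,157.614) [heading=135, move]
Final: pos=(-148.614,157.614), heading=135, 4 segment(s) drawn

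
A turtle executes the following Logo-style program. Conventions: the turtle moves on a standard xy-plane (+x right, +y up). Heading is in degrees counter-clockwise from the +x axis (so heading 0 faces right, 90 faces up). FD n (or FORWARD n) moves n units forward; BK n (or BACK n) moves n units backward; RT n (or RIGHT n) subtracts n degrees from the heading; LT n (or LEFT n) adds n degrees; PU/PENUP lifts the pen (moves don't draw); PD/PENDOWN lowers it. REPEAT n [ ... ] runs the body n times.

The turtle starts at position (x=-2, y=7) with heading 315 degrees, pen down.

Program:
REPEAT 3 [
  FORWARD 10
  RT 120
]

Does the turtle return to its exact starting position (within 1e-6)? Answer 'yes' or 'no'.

Answer: yes

Derivation:
Executing turtle program step by step:
Start: pos=(-2,7), heading=315, pen down
REPEAT 3 [
  -- iteration 1/3 --
  FD 10: (-2,7) -> (5.071,-0.071) [heading=315, draw]
  RT 120: heading 315 -> 195
  -- iteration 2/3 --
  FD 10: (5.071,-0.071) -> (-4.588,-2.659) [heading=195, draw]
  RT 120: heading 195 -> 75
  -- iteration 3/3 --
  FD 10: (-4.588,-2.659) -> (-2,7) [heading=75, draw]
  RT 120: heading 75 -> 315
]
Final: pos=(-2,7), heading=315, 3 segment(s) drawn

Start position: (-2, 7)
Final position: (-2, 7)
Distance = 0; < 1e-6 -> CLOSED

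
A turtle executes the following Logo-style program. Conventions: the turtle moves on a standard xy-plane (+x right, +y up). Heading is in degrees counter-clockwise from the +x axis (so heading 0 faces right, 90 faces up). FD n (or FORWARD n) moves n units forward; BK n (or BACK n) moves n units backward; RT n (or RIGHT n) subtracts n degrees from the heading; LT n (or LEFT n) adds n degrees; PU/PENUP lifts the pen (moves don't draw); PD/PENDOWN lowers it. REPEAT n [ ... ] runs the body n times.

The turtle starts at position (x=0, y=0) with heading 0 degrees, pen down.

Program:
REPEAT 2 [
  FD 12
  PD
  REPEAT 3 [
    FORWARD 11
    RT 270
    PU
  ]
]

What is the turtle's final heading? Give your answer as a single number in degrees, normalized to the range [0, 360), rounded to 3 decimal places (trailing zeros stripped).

Executing turtle program step by step:
Start: pos=(0,0), heading=0, pen down
REPEAT 2 [
  -- iteration 1/2 --
  FD 12: (0,0) -> (12,0) [heading=0, draw]
  PD: pen down
  REPEAT 3 [
    -- iteration 1/3 --
    FD 11: (12,0) -> (23,0) [heading=0, draw]
    RT 270: heading 0 -> 90
    PU: pen up
    -- iteration 2/3 --
    FD 11: (23,0) -> (23,11) [heading=90, move]
    RT 270: heading 90 -> 180
    PU: pen up
    -- iteration 3/3 --
    FD 11: (23,11) -> (12,11) [heading=180, move]
    RT 270: heading 180 -> 270
    PU: pen up
  ]
  -- iteration 2/2 --
  FD 12: (12,11) -> (12,-1) [heading=270, move]
  PD: pen down
  REPEAT 3 [
    -- iteration 1/3 --
    FD 11: (12,-1) -> (12,-12) [heading=270, draw]
    RT 270: heading 270 -> 0
    PU: pen up
    -- iteration 2/3 --
    FD 11: (12,-12) -> (23,-12) [heading=0, move]
    RT 270: heading 0 -> 90
    PU: pen up
    -- iteration 3/3 --
    FD 11: (23,-12) -> (23,-1) [heading=90, move]
    RT 270: heading 90 -> 180
    PU: pen up
  ]
]
Final: pos=(23,-1), heading=180, 3 segment(s) drawn

Answer: 180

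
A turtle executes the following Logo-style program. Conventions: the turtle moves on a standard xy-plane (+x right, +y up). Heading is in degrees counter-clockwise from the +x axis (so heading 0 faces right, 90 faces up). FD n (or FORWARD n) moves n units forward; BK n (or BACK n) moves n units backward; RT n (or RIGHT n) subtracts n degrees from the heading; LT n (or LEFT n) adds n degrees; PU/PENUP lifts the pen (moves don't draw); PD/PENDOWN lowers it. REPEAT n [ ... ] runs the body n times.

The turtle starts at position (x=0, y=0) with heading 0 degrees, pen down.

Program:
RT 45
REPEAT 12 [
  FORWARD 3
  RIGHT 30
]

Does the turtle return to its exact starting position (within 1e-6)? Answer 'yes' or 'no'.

Answer: yes

Derivation:
Executing turtle program step by step:
Start: pos=(0,0), heading=0, pen down
RT 45: heading 0 -> 315
REPEAT 12 [
  -- iteration 1/12 --
  FD 3: (0,0) -> (2.121,-2.121) [heading=315, draw]
  RT 30: heading 315 -> 285
  -- iteration 2/12 --
  FD 3: (2.121,-2.121) -> (2.898,-5.019) [heading=285, draw]
  RT 30: heading 285 -> 255
  -- iteration 3/12 --
  FD 3: (2.898,-5.019) -> (2.121,-7.917) [heading=255, draw]
  RT 30: heading 255 -> 225
  -- iteration 4/12 --
  FD 3: (2.121,-7.917) -> (0,-10.038) [heading=225, draw]
  RT 30: heading 225 -> 195
  -- iteration 5/12 --
  FD 3: (0,-10.038) -> (-2.898,-10.815) [heading=195, draw]
  RT 30: heading 195 -> 165
  -- iteration 6/12 --
  FD 3: (-2.898,-10.815) -> (-5.796,-10.038) [heading=165, draw]
  RT 30: heading 165 -> 135
  -- iteration 7/12 --
  FD 3: (-5.796,-10.038) -> (-7.917,-7.917) [heading=135, draw]
  RT 30: heading 135 -> 105
  -- iteration 8/12 --
  FD 3: (-7.917,-7.917) -> (-8.693,-5.019) [heading=105, draw]
  RT 30: heading 105 -> 75
  -- iteration 9/12 --
  FD 3: (-8.693,-5.019) -> (-7.917,-2.121) [heading=75, draw]
  RT 30: heading 75 -> 45
  -- iteration 10/12 --
  FD 3: (-7.917,-2.121) -> (-5.796,0) [heading=45, draw]
  RT 30: heading 45 -> 15
  -- iteration 11/12 --
  FD 3: (-5.796,0) -> (-2.898,0.776) [heading=15, draw]
  RT 30: heading 15 -> 345
  -- iteration 12/12 --
  FD 3: (-2.898,0.776) -> (0,0) [heading=345, draw]
  RT 30: heading 345 -> 315
]
Final: pos=(0,0), heading=315, 12 segment(s) drawn

Start position: (0, 0)
Final position: (0, 0)
Distance = 0; < 1e-6 -> CLOSED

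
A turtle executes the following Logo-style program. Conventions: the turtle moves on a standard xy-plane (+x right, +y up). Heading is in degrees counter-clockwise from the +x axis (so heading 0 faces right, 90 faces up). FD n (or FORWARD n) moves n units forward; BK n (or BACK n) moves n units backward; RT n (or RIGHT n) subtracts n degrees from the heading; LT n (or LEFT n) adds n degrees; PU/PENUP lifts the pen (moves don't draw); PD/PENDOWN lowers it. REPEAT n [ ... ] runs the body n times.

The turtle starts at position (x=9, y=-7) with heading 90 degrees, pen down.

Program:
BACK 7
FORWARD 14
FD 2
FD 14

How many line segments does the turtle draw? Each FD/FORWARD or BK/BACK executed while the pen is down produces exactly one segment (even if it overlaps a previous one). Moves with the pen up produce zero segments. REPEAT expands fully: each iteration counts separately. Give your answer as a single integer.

Executing turtle program step by step:
Start: pos=(9,-7), heading=90, pen down
BK 7: (9,-7) -> (9,-14) [heading=90, draw]
FD 14: (9,-14) -> (9,0) [heading=90, draw]
FD 2: (9,0) -> (9,2) [heading=90, draw]
FD 14: (9,2) -> (9,16) [heading=90, draw]
Final: pos=(9,16), heading=90, 4 segment(s) drawn
Segments drawn: 4

Answer: 4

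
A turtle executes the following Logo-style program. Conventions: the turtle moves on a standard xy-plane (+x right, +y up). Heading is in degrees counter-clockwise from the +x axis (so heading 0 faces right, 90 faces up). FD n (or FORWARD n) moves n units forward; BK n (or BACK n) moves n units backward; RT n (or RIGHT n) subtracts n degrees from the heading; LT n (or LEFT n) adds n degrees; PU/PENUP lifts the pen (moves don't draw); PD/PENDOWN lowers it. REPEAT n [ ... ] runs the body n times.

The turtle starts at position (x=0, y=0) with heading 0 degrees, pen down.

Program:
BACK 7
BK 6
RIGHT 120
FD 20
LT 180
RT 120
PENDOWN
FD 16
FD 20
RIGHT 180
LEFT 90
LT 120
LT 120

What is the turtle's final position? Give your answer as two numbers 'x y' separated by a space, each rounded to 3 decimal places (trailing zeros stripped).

Executing turtle program step by step:
Start: pos=(0,0), heading=0, pen down
BK 7: (0,0) -> (-7,0) [heading=0, draw]
BK 6: (-7,0) -> (-13,0) [heading=0, draw]
RT 120: heading 0 -> 240
FD 20: (-13,0) -> (-23,-17.321) [heading=240, draw]
LT 180: heading 240 -> 60
RT 120: heading 60 -> 300
PD: pen down
FD 16: (-23,-17.321) -> (-15,-31.177) [heading=300, draw]
FD 20: (-15,-31.177) -> (-5,-48.497) [heading=300, draw]
RT 180: heading 300 -> 120
LT 90: heading 120 -> 210
LT 120: heading 210 -> 330
LT 120: heading 330 -> 90
Final: pos=(-5,-48.497), heading=90, 5 segment(s) drawn

Answer: -5 -48.497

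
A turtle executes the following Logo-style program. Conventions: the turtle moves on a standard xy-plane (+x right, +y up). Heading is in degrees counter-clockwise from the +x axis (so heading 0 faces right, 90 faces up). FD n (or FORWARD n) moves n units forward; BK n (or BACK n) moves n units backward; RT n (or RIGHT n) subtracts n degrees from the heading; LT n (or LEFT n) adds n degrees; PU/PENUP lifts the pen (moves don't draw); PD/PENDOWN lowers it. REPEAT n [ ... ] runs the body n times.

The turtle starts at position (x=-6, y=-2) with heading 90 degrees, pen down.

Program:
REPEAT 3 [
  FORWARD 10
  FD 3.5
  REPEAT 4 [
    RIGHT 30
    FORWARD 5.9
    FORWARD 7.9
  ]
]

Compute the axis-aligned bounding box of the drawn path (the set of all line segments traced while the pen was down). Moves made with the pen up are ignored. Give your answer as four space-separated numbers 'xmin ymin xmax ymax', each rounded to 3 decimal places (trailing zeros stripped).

Answer: -6 -34.651 57.194 30.351

Derivation:
Executing turtle program step by step:
Start: pos=(-6,-2), heading=90, pen down
REPEAT 3 [
  -- iteration 1/3 --
  FD 10: (-6,-2) -> (-6,8) [heading=90, draw]
  FD 3.5: (-6,8) -> (-6,11.5) [heading=90, draw]
  REPEAT 4 [
    -- iteration 1/4 --
    RT 30: heading 90 -> 60
    FD 5.9: (-6,11.5) -> (-3.05,16.61) [heading=60, draw]
    FD 7.9: (-3.05,16.61) -> (0.9,23.451) [heading=60, draw]
    -- iteration 2/4 --
    RT 30: heading 60 -> 30
    FD 5.9: (0.9,23.451) -> (6.01,26.401) [heading=30, draw]
    FD 7.9: (6.01,26.401) -> (12.851,30.351) [heading=30, draw]
    -- iteration 3/4 --
    RT 30: heading 30 -> 0
    FD 5.9: (12.851,30.351) -> (18.751,30.351) [heading=0, draw]
    FD 7.9: (18.751,30.351) -> (26.651,30.351) [heading=0, draw]
    -- iteration 4/4 --
    RT 30: heading 0 -> 330
    FD 5.9: (26.651,30.351) -> (31.761,27.401) [heading=330, draw]
    FD 7.9: (31.761,27.401) -> (38.602,23.451) [heading=330, draw]
  ]
  -- iteration 2/3 --
  FD 10: (38.602,23.451) -> (47.263,18.451) [heading=330, draw]
  FD 3.5: (47.263,18.451) -> (50.294,16.701) [heading=330, draw]
  REPEAT 4 [
    -- iteration 1/4 --
    RT 30: heading 330 -> 300
    FD 5.9: (50.294,16.701) -> (53.244,11.592) [heading=300, draw]
    FD 7.9: (53.244,11.592) -> (57.194,4.75) [heading=300, draw]
    -- iteration 2/4 --
    RT 30: heading 300 -> 270
    FD 5.9: (57.194,4.75) -> (57.194,-1.15) [heading=270, draw]
    FD 7.9: (57.194,-1.15) -> (57.194,-9.05) [heading=270, draw]
    -- iteration 3/4 --
    RT 30: heading 270 -> 240
    FD 5.9: (57.194,-9.05) -> (54.244,-14.16) [heading=240, draw]
    FD 7.9: (54.244,-14.16) -> (50.294,-21.001) [heading=240, draw]
    -- iteration 4/4 --
    RT 30: heading 240 -> 210
    FD 5.9: (50.294,-21.001) -> (45.184,-23.951) [heading=210, draw]
    FD 7.9: (45.184,-23.951) -> (38.342,-27.901) [heading=210, draw]
  ]
  -- iteration 3/3 --
  FD 10: (38.342,-27.901) -> (29.682,-32.901) [heading=210, draw]
  FD 3.5: (29.682,-32.901) -> (26.651,-34.651) [heading=210, draw]
  REPEAT 4 [
    -- iteration 1/4 --
    RT 30: heading 210 -> 180
    FD 5.9: (26.651,-34.651) -> (20.751,-34.651) [heading=180, draw]
    FD 7.9: (20.751,-34.651) -> (12.851,-34.651) [heading=180, draw]
    -- iteration 2/4 --
    RT 30: heading 180 -> 150
    FD 5.9: (12.851,-34.651) -> (7.742,-31.701) [heading=150, draw]
    FD 7.9: (7.742,-31.701) -> (0.9,-27.751) [heading=150, draw]
    -- iteration 3/4 --
    RT 30: heading 150 -> 120
    FD 5.9: (0.9,-27.751) -> (-2.05,-22.642) [heading=120, draw]
    FD 7.9: (-2.05,-22.642) -> (-6,-15.8) [heading=120, draw]
    -- iteration 4/4 --
    RT 30: heading 120 -> 90
    FD 5.9: (-6,-15.8) -> (-6,-9.9) [heading=90, draw]
    FD 7.9: (-6,-9.9) -> (-6,-2) [heading=90, draw]
  ]
]
Final: pos=(-6,-2), heading=90, 30 segment(s) drawn

Segment endpoints: x in {-6, -6, -6, -6, -3.05, -2.05, 0.9, 0.9, 6.01, 7.742, 12.851, 12.851, 18.751, 20.751, 26.651, 26.651, 29.682, 31.761, 38.342, 38.602, 45.184, 47.263, 50.294, 50.294, 53.244, 54.244, 57.194}, y in {-34.651, -32.901, -31.701, -27.901, -27.751, -23.951, -22.642, -21.001, -15.8, -14.16, -9.9, -9.05, -2, -2, -1.15, 4.75, 8, 11.5, 11.592, 16.61, 16.701, 18.451, 23.451, 26.401, 27.401, 30.351}
xmin=-6, ymin=-34.651, xmax=57.194, ymax=30.351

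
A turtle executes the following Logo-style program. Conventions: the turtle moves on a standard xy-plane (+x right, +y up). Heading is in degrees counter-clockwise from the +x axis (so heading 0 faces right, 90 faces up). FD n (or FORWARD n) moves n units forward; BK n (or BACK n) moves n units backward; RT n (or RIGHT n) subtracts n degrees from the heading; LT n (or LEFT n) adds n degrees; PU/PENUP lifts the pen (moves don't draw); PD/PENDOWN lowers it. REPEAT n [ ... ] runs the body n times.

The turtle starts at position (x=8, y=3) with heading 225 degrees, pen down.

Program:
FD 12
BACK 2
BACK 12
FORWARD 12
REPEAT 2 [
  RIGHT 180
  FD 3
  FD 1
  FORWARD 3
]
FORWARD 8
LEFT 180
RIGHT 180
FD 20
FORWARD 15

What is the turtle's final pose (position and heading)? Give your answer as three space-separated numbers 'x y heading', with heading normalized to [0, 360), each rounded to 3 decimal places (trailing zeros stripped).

Answer: -29.477 -34.477 225

Derivation:
Executing turtle program step by step:
Start: pos=(8,3), heading=225, pen down
FD 12: (8,3) -> (-0.485,-5.485) [heading=225, draw]
BK 2: (-0.485,-5.485) -> (0.929,-4.071) [heading=225, draw]
BK 12: (0.929,-4.071) -> (9.414,4.414) [heading=225, draw]
FD 12: (9.414,4.414) -> (0.929,-4.071) [heading=225, draw]
REPEAT 2 [
  -- iteration 1/2 --
  RT 180: heading 225 -> 45
  FD 3: (0.929,-4.071) -> (3.05,-1.95) [heading=45, draw]
  FD 1: (3.05,-1.95) -> (3.757,-1.243) [heading=45, draw]
  FD 3: (3.757,-1.243) -> (5.879,0.879) [heading=45, draw]
  -- iteration 2/2 --
  RT 180: heading 45 -> 225
  FD 3: (5.879,0.879) -> (3.757,-1.243) [heading=225, draw]
  FD 1: (3.757,-1.243) -> (3.05,-1.95) [heading=225, draw]
  FD 3: (3.05,-1.95) -> (0.929,-4.071) [heading=225, draw]
]
FD 8: (0.929,-4.071) -> (-4.728,-9.728) [heading=225, draw]
LT 180: heading 225 -> 45
RT 180: heading 45 -> 225
FD 20: (-4.728,-9.728) -> (-18.87,-23.87) [heading=225, draw]
FD 15: (-18.87,-23.87) -> (-29.477,-34.477) [heading=225, draw]
Final: pos=(-29.477,-34.477), heading=225, 13 segment(s) drawn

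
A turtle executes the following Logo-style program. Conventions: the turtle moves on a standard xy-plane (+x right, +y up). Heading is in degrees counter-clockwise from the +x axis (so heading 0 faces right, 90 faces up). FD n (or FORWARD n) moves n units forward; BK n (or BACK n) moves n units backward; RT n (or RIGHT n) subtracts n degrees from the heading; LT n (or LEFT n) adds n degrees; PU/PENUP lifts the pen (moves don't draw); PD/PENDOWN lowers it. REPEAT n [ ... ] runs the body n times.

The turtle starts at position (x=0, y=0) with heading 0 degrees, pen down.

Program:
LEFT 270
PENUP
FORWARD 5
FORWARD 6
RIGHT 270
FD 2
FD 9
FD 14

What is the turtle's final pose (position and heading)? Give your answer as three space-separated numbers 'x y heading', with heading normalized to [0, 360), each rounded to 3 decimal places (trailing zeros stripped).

Answer: 25 -11 0

Derivation:
Executing turtle program step by step:
Start: pos=(0,0), heading=0, pen down
LT 270: heading 0 -> 270
PU: pen up
FD 5: (0,0) -> (0,-5) [heading=270, move]
FD 6: (0,-5) -> (0,-11) [heading=270, move]
RT 270: heading 270 -> 0
FD 2: (0,-11) -> (2,-11) [heading=0, move]
FD 9: (2,-11) -> (11,-11) [heading=0, move]
FD 14: (11,-11) -> (25,-11) [heading=0, move]
Final: pos=(25,-11), heading=0, 0 segment(s) drawn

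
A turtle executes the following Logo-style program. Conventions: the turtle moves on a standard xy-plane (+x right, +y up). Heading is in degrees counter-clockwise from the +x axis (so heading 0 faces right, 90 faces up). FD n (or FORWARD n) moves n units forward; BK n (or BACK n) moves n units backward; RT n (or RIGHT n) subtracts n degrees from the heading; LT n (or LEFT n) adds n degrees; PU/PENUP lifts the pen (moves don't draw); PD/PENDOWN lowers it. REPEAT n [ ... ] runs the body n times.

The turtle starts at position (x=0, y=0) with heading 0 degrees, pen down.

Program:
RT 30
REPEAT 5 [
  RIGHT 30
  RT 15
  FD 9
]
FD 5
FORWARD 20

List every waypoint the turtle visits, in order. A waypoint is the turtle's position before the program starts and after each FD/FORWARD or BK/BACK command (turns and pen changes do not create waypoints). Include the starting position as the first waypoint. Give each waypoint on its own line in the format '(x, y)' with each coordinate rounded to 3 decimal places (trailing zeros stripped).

Answer: (0, 0)
(2.329, -8.693)
(-2.171, -16.488)
(-10.864, -18.817)
(-18.658, -14.317)
(-20.988, -5.624)
(-22.282, -0.794)
(-27.458, 18.525)

Derivation:
Executing turtle program step by step:
Start: pos=(0,0), heading=0, pen down
RT 30: heading 0 -> 330
REPEAT 5 [
  -- iteration 1/5 --
  RT 30: heading 330 -> 300
  RT 15: heading 300 -> 285
  FD 9: (0,0) -> (2.329,-8.693) [heading=285, draw]
  -- iteration 2/5 --
  RT 30: heading 285 -> 255
  RT 15: heading 255 -> 240
  FD 9: (2.329,-8.693) -> (-2.171,-16.488) [heading=240, draw]
  -- iteration 3/5 --
  RT 30: heading 240 -> 210
  RT 15: heading 210 -> 195
  FD 9: (-2.171,-16.488) -> (-10.864,-18.817) [heading=195, draw]
  -- iteration 4/5 --
  RT 30: heading 195 -> 165
  RT 15: heading 165 -> 150
  FD 9: (-10.864,-18.817) -> (-18.658,-14.317) [heading=150, draw]
  -- iteration 5/5 --
  RT 30: heading 150 -> 120
  RT 15: heading 120 -> 105
  FD 9: (-18.658,-14.317) -> (-20.988,-5.624) [heading=105, draw]
]
FD 5: (-20.988,-5.624) -> (-22.282,-0.794) [heading=105, draw]
FD 20: (-22.282,-0.794) -> (-27.458,18.525) [heading=105, draw]
Final: pos=(-27.458,18.525), heading=105, 7 segment(s) drawn
Waypoints (8 total):
(0, 0)
(2.329, -8.693)
(-2.171, -16.488)
(-10.864, -18.817)
(-18.658, -14.317)
(-20.988, -5.624)
(-22.282, -0.794)
(-27.458, 18.525)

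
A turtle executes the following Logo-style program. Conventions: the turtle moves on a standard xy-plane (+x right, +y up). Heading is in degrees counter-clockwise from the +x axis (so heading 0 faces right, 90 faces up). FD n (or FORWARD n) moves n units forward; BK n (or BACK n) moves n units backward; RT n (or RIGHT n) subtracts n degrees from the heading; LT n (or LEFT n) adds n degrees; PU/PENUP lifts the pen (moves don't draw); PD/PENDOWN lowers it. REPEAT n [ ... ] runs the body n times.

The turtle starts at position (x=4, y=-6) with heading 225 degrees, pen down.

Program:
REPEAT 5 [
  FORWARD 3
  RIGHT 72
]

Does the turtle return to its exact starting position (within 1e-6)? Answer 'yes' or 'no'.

Executing turtle program step by step:
Start: pos=(4,-6), heading=225, pen down
REPEAT 5 [
  -- iteration 1/5 --
  FD 3: (4,-6) -> (1.879,-8.121) [heading=225, draw]
  RT 72: heading 225 -> 153
  -- iteration 2/5 --
  FD 3: (1.879,-8.121) -> (-0.794,-6.759) [heading=153, draw]
  RT 72: heading 153 -> 81
  -- iteration 3/5 --
  FD 3: (-0.794,-6.759) -> (-0.325,-3.796) [heading=81, draw]
  RT 72: heading 81 -> 9
  -- iteration 4/5 --
  FD 3: (-0.325,-3.796) -> (2.638,-3.327) [heading=9, draw]
  RT 72: heading 9 -> 297
  -- iteration 5/5 --
  FD 3: (2.638,-3.327) -> (4,-6) [heading=297, draw]
  RT 72: heading 297 -> 225
]
Final: pos=(4,-6), heading=225, 5 segment(s) drawn

Start position: (4, -6)
Final position: (4, -6)
Distance = 0; < 1e-6 -> CLOSED

Answer: yes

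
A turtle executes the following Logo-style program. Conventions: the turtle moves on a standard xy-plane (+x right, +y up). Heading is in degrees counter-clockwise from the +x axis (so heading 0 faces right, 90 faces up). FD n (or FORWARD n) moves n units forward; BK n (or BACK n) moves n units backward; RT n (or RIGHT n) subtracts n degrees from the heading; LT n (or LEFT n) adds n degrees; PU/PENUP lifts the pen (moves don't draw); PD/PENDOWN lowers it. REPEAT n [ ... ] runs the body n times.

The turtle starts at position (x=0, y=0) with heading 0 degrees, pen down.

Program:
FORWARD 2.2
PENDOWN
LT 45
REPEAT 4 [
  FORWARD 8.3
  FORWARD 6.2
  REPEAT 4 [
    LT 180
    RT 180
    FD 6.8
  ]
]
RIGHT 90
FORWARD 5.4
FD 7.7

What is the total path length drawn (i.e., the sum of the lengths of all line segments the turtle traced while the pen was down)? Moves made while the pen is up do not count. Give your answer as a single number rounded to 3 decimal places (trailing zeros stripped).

Executing turtle program step by step:
Start: pos=(0,0), heading=0, pen down
FD 2.2: (0,0) -> (2.2,0) [heading=0, draw]
PD: pen down
LT 45: heading 0 -> 45
REPEAT 4 [
  -- iteration 1/4 --
  FD 8.3: (2.2,0) -> (8.069,5.869) [heading=45, draw]
  FD 6.2: (8.069,5.869) -> (12.453,10.253) [heading=45, draw]
  REPEAT 4 [
    -- iteration 1/4 --
    LT 180: heading 45 -> 225
    RT 180: heading 225 -> 45
    FD 6.8: (12.453,10.253) -> (17.261,15.061) [heading=45, draw]
    -- iteration 2/4 --
    LT 180: heading 45 -> 225
    RT 180: heading 225 -> 45
    FD 6.8: (17.261,15.061) -> (22.07,19.87) [heading=45, draw]
    -- iteration 3/4 --
    LT 180: heading 45 -> 225
    RT 180: heading 225 -> 45
    FD 6.8: (22.07,19.87) -> (26.878,24.678) [heading=45, draw]
    -- iteration 4/4 --
    LT 180: heading 45 -> 225
    RT 180: heading 225 -> 45
    FD 6.8: (26.878,24.678) -> (31.686,29.486) [heading=45, draw]
  ]
  -- iteration 2/4 --
  FD 8.3: (31.686,29.486) -> (37.555,35.355) [heading=45, draw]
  FD 6.2: (37.555,35.355) -> (41.939,39.739) [heading=45, draw]
  REPEAT 4 [
    -- iteration 1/4 --
    LT 180: heading 45 -> 225
    RT 180: heading 225 -> 45
    FD 6.8: (41.939,39.739) -> (46.748,44.548) [heading=45, draw]
    -- iteration 2/4 --
    LT 180: heading 45 -> 225
    RT 180: heading 225 -> 45
    FD 6.8: (46.748,44.548) -> (51.556,49.356) [heading=45, draw]
    -- iteration 3/4 --
    LT 180: heading 45 -> 225
    RT 180: heading 225 -> 45
    FD 6.8: (51.556,49.356) -> (56.364,54.164) [heading=45, draw]
    -- iteration 4/4 --
    LT 180: heading 45 -> 225
    RT 180: heading 225 -> 45
    FD 6.8: (56.364,54.164) -> (61.173,58.973) [heading=45, draw]
  ]
  -- iteration 3/4 --
  FD 8.3: (61.173,58.973) -> (67.042,64.842) [heading=45, draw]
  FD 6.2: (67.042,64.842) -> (71.426,69.226) [heading=45, draw]
  REPEAT 4 [
    -- iteration 1/4 --
    LT 180: heading 45 -> 225
    RT 180: heading 225 -> 45
    FD 6.8: (71.426,69.226) -> (76.234,74.034) [heading=45, draw]
    -- iteration 2/4 --
    LT 180: heading 45 -> 225
    RT 180: heading 225 -> 45
    FD 6.8: (76.234,74.034) -> (81.042,78.842) [heading=45, draw]
    -- iteration 3/4 --
    LT 180: heading 45 -> 225
    RT 180: heading 225 -> 45
    FD 6.8: (81.042,78.842) -> (85.851,83.651) [heading=45, draw]
    -- iteration 4/4 --
    LT 180: heading 45 -> 225
    RT 180: heading 225 -> 45
    FD 6.8: (85.851,83.651) -> (90.659,88.459) [heading=45, draw]
  ]
  -- iteration 4/4 --
  FD 8.3: (90.659,88.459) -> (96.528,94.328) [heading=45, draw]
  FD 6.2: (96.528,94.328) -> (100.912,98.712) [heading=45, draw]
  REPEAT 4 [
    -- iteration 1/4 --
    LT 180: heading 45 -> 225
    RT 180: heading 225 -> 45
    FD 6.8: (100.912,98.712) -> (105.72,103.52) [heading=45, draw]
    -- iteration 2/4 --
    LT 180: heading 45 -> 225
    RT 180: heading 225 -> 45
    FD 6.8: (105.72,103.52) -> (110.529,108.329) [heading=45, draw]
    -- iteration 3/4 --
    LT 180: heading 45 -> 225
    RT 180: heading 225 -> 45
    FD 6.8: (110.529,108.329) -> (115.337,113.137) [heading=45, draw]
    -- iteration 4/4 --
    LT 180: heading 45 -> 225
    RT 180: heading 225 -> 45
    FD 6.8: (115.337,113.137) -> (120.145,117.945) [heading=45, draw]
  ]
]
RT 90: heading 45 -> 315
FD 5.4: (120.145,117.945) -> (123.964,114.127) [heading=315, draw]
FD 7.7: (123.964,114.127) -> (129.409,108.682) [heading=315, draw]
Final: pos=(129.409,108.682), heading=315, 27 segment(s) drawn

Segment lengths:
  seg 1: (0,0) -> (2.2,0), length = 2.2
  seg 2: (2.2,0) -> (8.069,5.869), length = 8.3
  seg 3: (8.069,5.869) -> (12.453,10.253), length = 6.2
  seg 4: (12.453,10.253) -> (17.261,15.061), length = 6.8
  seg 5: (17.261,15.061) -> (22.07,19.87), length = 6.8
  seg 6: (22.07,19.87) -> (26.878,24.678), length = 6.8
  seg 7: (26.878,24.678) -> (31.686,29.486), length = 6.8
  seg 8: (31.686,29.486) -> (37.555,35.355), length = 8.3
  seg 9: (37.555,35.355) -> (41.939,39.739), length = 6.2
  seg 10: (41.939,39.739) -> (46.748,44.548), length = 6.8
  seg 11: (46.748,44.548) -> (51.556,49.356), length = 6.8
  seg 12: (51.556,49.356) -> (56.364,54.164), length = 6.8
  seg 13: (56.364,54.164) -> (61.173,58.973), length = 6.8
  seg 14: (61.173,58.973) -> (67.042,64.842), length = 8.3
  seg 15: (67.042,64.842) -> (71.426,69.226), length = 6.2
  seg 16: (71.426,69.226) -> (76.234,74.034), length = 6.8
  seg 17: (76.234,74.034) -> (81.042,78.842), length = 6.8
  seg 18: (81.042,78.842) -> (85.851,83.651), length = 6.8
  seg 19: (85.851,83.651) -> (90.659,88.459), length = 6.8
  seg 20: (90.659,88.459) -> (96.528,94.328), length = 8.3
  seg 21: (96.528,94.328) -> (100.912,98.712), length = 6.2
  seg 22: (100.912,98.712) -> (105.72,103.52), length = 6.8
  seg 23: (105.72,103.52) -> (110.529,108.329), length = 6.8
  seg 24: (110.529,108.329) -> (115.337,113.137), length = 6.8
  seg 25: (115.337,113.137) -> (120.145,117.945), length = 6.8
  seg 26: (120.145,117.945) -> (123.964,114.127), length = 5.4
  seg 27: (123.964,114.127) -> (129.409,108.682), length = 7.7
Total = 182.1

Answer: 182.1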